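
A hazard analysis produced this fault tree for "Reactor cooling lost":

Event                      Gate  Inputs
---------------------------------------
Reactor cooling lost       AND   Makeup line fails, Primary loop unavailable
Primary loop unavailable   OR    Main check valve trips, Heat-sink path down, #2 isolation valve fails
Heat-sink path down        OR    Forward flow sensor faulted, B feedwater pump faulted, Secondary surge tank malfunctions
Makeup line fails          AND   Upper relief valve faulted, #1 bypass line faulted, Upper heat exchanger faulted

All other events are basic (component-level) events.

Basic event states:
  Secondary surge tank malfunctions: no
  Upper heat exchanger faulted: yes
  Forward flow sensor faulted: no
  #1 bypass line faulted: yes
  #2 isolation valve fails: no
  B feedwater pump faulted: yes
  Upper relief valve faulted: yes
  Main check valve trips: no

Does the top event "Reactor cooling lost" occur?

Yes

Makeup line fails [AND]: Upper relief valve faulted=occurs, #1 bypass line faulted=occurs, Upper heat exchanger faulted=occurs → all inputs occur → occurs.
Heat-sink path down [OR]: Forward flow sensor faulted=not, B feedwater pump faulted=occurs, Secondary surge tank malfunctions=not → at least one input occurs → occurs.
Primary loop unavailable [OR]: Main check valve trips=not, Heat-sink path down=occurs, #2 isolation valve fails=not → at least one input occurs → occurs.
Reactor cooling lost [AND]: Makeup line fails=occurs, Primary loop unavailable=occurs → all inputs occur → occurs.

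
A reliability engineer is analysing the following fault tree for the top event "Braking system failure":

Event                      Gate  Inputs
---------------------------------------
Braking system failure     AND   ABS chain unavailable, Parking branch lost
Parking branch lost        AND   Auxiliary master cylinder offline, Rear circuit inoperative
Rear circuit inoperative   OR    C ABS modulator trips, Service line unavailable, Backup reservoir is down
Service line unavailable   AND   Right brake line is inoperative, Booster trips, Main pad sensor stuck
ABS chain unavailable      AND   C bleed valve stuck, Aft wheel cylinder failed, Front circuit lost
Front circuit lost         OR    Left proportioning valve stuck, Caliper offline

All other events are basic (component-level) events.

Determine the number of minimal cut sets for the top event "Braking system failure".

6

Front circuit lost [OR]: union of children's cut sets → 2 cut set(s).
ABS chain unavailable [AND]: one cut set from each child combined → 1 × 1 × 2 = 2 cut set(s).
Service line unavailable [AND]: one cut set from each child combined → 1 × 1 × 1 = 1 cut set(s).
Rear circuit inoperative [OR]: union of children's cut sets → 3 cut set(s).
Parking branch lost [AND]: one cut set from each child combined → 1 × 3 = 3 cut set(s).
Braking system failure [AND]: one cut set from each child combined → 2 × 3 = 6 cut set(s).
Minimal cut sets: {Aft wheel cylinder failed, Auxiliary master cylinder offline, C ABS modulator trips, C bleed valve stuck, Left proportioning valve stuck}; {Aft wheel cylinder failed, Auxiliary master cylinder offline, Booster trips, C bleed valve stuck, Left proportioning valve stuck, Main pad sensor stuck, Right brake line is inoperative}; {Aft wheel cylinder failed, Auxiliary master cylinder offline, Backup reservoir is down, C bleed valve stuck, Left proportioning valve stuck}; {Aft wheel cylinder failed, Auxiliary master cylinder offline, C ABS modulator trips, C bleed valve stuck, Caliper offline}; {Aft wheel cylinder failed, Auxiliary master cylinder offline, Booster trips, C bleed valve stuck, Caliper offline, Main pad sensor stuck, Right brake line is inoperative}; {Aft wheel cylinder failed, Auxiliary master cylinder offline, Backup reservoir is down, C bleed valve stuck, Caliper offline}.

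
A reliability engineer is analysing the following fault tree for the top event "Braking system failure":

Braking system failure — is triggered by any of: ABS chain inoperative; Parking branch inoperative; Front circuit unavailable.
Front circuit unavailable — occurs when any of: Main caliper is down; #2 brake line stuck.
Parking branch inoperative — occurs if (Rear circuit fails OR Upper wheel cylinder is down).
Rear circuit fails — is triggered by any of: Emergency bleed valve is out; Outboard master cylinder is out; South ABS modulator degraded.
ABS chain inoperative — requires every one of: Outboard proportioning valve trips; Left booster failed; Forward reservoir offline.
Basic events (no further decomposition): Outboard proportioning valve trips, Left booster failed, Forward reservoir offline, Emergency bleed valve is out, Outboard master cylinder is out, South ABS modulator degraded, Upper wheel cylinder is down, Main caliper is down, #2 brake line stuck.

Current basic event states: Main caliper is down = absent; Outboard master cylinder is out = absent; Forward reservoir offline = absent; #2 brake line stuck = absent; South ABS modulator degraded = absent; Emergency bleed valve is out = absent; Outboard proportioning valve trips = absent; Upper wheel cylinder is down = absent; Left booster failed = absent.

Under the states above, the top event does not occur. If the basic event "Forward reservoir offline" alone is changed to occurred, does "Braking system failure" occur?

No

Counterfactual: set "Forward reservoir offline" to occurred.
ABS chain inoperative [AND]: Outboard proportioning valve trips=not, Left booster failed=not, Forward reservoir offline=occurs → not all inputs occur → does not occur.
Rear circuit fails [OR]: Emergency bleed valve is out=not, Outboard master cylinder is out=not, South ABS modulator degraded=not → no input occurs → does not occur.
Parking branch inoperative [OR]: Rear circuit fails=not, Upper wheel cylinder is down=not → no input occurs → does not occur.
Front circuit unavailable [OR]: Main caliper is down=not, #2 brake line stuck=not → no input occurs → does not occur.
Braking system failure [OR]: ABS chain inoperative=not, Parking branch inoperative=not, Front circuit unavailable=not → no input occurs → does not occur.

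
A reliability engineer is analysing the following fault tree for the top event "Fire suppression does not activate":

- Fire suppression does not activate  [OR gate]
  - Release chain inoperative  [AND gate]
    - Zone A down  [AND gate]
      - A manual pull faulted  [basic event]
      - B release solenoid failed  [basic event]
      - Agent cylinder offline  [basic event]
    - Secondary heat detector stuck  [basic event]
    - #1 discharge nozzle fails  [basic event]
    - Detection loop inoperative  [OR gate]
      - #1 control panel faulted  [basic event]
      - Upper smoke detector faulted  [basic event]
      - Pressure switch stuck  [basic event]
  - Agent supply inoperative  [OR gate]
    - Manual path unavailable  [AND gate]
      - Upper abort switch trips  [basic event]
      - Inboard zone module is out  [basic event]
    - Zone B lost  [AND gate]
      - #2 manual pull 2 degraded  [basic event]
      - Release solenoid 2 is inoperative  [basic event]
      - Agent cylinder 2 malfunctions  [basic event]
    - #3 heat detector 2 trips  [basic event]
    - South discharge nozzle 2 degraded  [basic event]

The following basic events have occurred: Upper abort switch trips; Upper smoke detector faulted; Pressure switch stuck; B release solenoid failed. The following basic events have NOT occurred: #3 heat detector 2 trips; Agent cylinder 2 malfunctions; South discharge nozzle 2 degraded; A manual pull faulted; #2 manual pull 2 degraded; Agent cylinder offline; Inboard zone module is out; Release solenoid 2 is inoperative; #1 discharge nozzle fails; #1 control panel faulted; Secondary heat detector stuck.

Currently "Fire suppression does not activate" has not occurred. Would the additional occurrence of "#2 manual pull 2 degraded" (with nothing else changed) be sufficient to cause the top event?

Counterfactual: set "#2 manual pull 2 degraded" to occurred.
Zone A down [AND]: A manual pull faulted=not, B release solenoid failed=occurs, Agent cylinder offline=not → not all inputs occur → does not occur.
Detection loop inoperative [OR]: #1 control panel faulted=not, Upper smoke detector faulted=occurs, Pressure switch stuck=occurs → at least one input occurs → occurs.
Release chain inoperative [AND]: Zone A down=not, Secondary heat detector stuck=not, #1 discharge nozzle fails=not, Detection loop inoperative=occurs → not all inputs occur → does not occur.
Manual path unavailable [AND]: Upper abort switch trips=occurs, Inboard zone module is out=not → not all inputs occur → does not occur.
Zone B lost [AND]: #2 manual pull 2 degraded=occurs, Release solenoid 2 is inoperative=not, Agent cylinder 2 malfunctions=not → not all inputs occur → does not occur.
Agent supply inoperative [OR]: Manual path unavailable=not, Zone B lost=not, #3 heat detector 2 trips=not, South discharge nozzle 2 degraded=not → no input occurs → does not occur.
Fire suppression does not activate [OR]: Release chain inoperative=not, Agent supply inoperative=not → no input occurs → does not occur.

No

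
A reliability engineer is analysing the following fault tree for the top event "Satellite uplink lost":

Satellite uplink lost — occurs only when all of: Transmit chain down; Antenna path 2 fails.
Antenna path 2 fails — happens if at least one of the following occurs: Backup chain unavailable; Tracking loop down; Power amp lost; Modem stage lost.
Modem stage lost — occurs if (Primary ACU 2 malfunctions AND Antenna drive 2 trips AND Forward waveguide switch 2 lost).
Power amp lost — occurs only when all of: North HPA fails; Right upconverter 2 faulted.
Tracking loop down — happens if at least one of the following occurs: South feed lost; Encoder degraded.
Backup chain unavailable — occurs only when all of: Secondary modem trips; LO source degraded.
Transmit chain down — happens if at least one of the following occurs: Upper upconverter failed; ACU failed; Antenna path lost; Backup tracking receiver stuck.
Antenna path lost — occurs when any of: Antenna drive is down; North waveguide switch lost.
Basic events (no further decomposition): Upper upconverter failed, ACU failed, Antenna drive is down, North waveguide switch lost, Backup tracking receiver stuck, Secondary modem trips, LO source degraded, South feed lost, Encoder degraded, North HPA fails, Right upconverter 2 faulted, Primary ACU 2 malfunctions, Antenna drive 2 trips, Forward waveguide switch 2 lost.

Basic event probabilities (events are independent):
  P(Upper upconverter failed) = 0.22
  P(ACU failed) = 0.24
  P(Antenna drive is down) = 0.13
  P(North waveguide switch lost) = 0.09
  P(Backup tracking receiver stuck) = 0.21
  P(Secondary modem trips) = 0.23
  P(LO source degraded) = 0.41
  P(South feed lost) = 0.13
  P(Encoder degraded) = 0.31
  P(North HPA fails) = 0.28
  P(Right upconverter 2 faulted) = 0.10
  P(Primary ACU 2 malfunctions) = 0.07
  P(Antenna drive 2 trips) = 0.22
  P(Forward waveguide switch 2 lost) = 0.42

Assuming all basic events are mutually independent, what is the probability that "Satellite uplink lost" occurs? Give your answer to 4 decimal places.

P(Antenna path lost) [OR] = 1 − (1−0.13) × (1−0.09) = 0.208300
P(Transmit chain down) [OR] = 1 − (1−0.22) × (1−0.24) × (1−0.208300) × (1−0.21) = 0.629237
P(Backup chain unavailable) [AND] = 0.23 × 0.41 = 0.094300
P(Tracking loop down) [OR] = 1 − (1−0.13) × (1−0.31) = 0.399700
P(Power amp lost) [AND] = 0.28 × 0.10 = 0.028000
P(Modem stage lost) [AND] = 0.07 × 0.22 × 0.42 = 0.006468
P(Antenna path 2 fails) [OR] = 1 − (1−0.094300) × (1−0.399700) × (1−0.028000) × (1−0.006468) = 0.474950
P(Satellite uplink lost) [AND] = 0.629237 × 0.474950 = 0.298856
Rounded to 4 decimal places: P(Satellite uplink lost) ≈ 0.2989.

0.2989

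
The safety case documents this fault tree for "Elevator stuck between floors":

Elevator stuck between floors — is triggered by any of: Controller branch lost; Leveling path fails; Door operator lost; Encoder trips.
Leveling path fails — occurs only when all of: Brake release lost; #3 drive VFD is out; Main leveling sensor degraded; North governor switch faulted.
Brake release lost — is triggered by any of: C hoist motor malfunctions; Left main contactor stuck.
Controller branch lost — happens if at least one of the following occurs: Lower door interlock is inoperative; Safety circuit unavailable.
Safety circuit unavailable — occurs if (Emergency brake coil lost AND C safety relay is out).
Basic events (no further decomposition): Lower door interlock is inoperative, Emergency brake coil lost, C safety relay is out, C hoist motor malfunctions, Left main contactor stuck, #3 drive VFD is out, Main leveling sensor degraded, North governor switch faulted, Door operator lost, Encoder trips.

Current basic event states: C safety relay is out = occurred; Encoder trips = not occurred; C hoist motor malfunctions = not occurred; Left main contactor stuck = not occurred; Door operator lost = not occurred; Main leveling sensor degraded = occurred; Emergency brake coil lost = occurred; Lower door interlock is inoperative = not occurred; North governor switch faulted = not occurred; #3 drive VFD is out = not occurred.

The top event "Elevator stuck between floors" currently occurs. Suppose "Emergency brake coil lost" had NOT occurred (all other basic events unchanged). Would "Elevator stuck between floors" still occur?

No

Counterfactual: set "Emergency brake coil lost" to not occurred.
Safety circuit unavailable [AND]: Emergency brake coil lost=not, C safety relay is out=occurs → not all inputs occur → does not occur.
Controller branch lost [OR]: Lower door interlock is inoperative=not, Safety circuit unavailable=not → no input occurs → does not occur.
Brake release lost [OR]: C hoist motor malfunctions=not, Left main contactor stuck=not → no input occurs → does not occur.
Leveling path fails [AND]: Brake release lost=not, #3 drive VFD is out=not, Main leveling sensor degraded=occurs, North governor switch faulted=not → not all inputs occur → does not occur.
Elevator stuck between floors [OR]: Controller branch lost=not, Leveling path fails=not, Door operator lost=not, Encoder trips=not → no input occurs → does not occur.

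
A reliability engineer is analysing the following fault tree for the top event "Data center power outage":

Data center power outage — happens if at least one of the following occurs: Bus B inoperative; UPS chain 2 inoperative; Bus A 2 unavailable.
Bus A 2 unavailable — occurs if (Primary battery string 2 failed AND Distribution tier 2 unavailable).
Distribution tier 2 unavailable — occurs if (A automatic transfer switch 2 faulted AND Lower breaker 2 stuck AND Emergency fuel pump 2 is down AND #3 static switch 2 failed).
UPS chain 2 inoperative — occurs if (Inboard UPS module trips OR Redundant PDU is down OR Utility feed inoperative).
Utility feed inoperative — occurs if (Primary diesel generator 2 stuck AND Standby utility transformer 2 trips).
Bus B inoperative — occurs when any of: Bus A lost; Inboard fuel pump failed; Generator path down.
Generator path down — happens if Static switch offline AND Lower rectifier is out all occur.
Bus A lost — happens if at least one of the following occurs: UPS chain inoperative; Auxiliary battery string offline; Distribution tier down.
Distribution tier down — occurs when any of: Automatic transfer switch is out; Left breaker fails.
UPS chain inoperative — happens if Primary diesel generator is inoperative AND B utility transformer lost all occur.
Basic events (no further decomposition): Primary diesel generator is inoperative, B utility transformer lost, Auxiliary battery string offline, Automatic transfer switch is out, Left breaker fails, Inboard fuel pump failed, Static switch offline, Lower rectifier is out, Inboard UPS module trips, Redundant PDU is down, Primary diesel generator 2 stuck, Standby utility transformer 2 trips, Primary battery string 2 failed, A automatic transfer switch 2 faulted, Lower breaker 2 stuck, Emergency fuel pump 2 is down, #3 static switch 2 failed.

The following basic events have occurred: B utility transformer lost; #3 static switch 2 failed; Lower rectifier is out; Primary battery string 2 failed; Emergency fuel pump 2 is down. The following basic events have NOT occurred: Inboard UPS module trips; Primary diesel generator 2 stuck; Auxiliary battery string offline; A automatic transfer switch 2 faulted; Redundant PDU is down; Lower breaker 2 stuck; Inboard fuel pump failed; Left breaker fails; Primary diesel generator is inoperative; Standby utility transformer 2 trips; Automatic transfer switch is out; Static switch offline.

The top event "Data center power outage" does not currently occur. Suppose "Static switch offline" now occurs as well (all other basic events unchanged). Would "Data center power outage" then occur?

Yes

Counterfactual: set "Static switch offline" to occurred.
UPS chain inoperative [AND]: Primary diesel generator is inoperative=not, B utility transformer lost=occurs → not all inputs occur → does not occur.
Distribution tier down [OR]: Automatic transfer switch is out=not, Left breaker fails=not → no input occurs → does not occur.
Bus A lost [OR]: UPS chain inoperative=not, Auxiliary battery string offline=not, Distribution tier down=not → no input occurs → does not occur.
Generator path down [AND]: Static switch offline=occurs, Lower rectifier is out=occurs → all inputs occur → occurs.
Bus B inoperative [OR]: Bus A lost=not, Inboard fuel pump failed=not, Generator path down=occurs → at least one input occurs → occurs.
Utility feed inoperative [AND]: Primary diesel generator 2 stuck=not, Standby utility transformer 2 trips=not → not all inputs occur → does not occur.
UPS chain 2 inoperative [OR]: Inboard UPS module trips=not, Redundant PDU is down=not, Utility feed inoperative=not → no input occurs → does not occur.
Distribution tier 2 unavailable [AND]: A automatic transfer switch 2 faulted=not, Lower breaker 2 stuck=not, Emergency fuel pump 2 is down=occurs, #3 static switch 2 failed=occurs → not all inputs occur → does not occur.
Bus A 2 unavailable [AND]: Primary battery string 2 failed=occurs, Distribution tier 2 unavailable=not → not all inputs occur → does not occur.
Data center power outage [OR]: Bus B inoperative=occurs, UPS chain 2 inoperative=not, Bus A 2 unavailable=not → at least one input occurs → occurs.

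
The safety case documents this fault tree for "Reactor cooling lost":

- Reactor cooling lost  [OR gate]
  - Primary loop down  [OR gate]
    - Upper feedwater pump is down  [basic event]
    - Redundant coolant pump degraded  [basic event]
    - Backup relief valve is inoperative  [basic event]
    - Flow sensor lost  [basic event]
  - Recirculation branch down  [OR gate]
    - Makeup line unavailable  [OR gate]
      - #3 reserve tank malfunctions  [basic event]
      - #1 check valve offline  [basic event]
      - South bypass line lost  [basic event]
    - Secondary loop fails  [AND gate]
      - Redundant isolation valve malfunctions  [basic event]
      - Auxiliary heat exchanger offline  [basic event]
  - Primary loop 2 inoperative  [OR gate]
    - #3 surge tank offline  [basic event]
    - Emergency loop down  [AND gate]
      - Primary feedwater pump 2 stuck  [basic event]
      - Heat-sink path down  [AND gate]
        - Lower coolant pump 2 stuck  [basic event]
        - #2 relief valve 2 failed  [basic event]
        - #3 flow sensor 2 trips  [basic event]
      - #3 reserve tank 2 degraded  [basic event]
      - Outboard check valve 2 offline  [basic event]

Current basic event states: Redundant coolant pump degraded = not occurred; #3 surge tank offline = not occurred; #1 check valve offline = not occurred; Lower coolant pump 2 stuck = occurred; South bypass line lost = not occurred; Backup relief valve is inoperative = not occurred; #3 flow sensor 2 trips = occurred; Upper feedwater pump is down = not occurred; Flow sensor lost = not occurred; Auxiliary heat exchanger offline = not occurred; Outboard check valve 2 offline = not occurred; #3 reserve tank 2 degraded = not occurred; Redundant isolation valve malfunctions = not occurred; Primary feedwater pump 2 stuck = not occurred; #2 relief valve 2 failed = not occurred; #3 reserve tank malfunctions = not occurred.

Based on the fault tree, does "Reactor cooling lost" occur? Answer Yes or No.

No

Primary loop down [OR]: Upper feedwater pump is down=not, Redundant coolant pump degraded=not, Backup relief valve is inoperative=not, Flow sensor lost=not → no input occurs → does not occur.
Makeup line unavailable [OR]: #3 reserve tank malfunctions=not, #1 check valve offline=not, South bypass line lost=not → no input occurs → does not occur.
Secondary loop fails [AND]: Redundant isolation valve malfunctions=not, Auxiliary heat exchanger offline=not → not all inputs occur → does not occur.
Recirculation branch down [OR]: Makeup line unavailable=not, Secondary loop fails=not → no input occurs → does not occur.
Heat-sink path down [AND]: Lower coolant pump 2 stuck=occurs, #2 relief valve 2 failed=not, #3 flow sensor 2 trips=occurs → not all inputs occur → does not occur.
Emergency loop down [AND]: Primary feedwater pump 2 stuck=not, Heat-sink path down=not, #3 reserve tank 2 degraded=not, Outboard check valve 2 offline=not → not all inputs occur → does not occur.
Primary loop 2 inoperative [OR]: #3 surge tank offline=not, Emergency loop down=not → no input occurs → does not occur.
Reactor cooling lost [OR]: Primary loop down=not, Recirculation branch down=not, Primary loop 2 inoperative=not → no input occurs → does not occur.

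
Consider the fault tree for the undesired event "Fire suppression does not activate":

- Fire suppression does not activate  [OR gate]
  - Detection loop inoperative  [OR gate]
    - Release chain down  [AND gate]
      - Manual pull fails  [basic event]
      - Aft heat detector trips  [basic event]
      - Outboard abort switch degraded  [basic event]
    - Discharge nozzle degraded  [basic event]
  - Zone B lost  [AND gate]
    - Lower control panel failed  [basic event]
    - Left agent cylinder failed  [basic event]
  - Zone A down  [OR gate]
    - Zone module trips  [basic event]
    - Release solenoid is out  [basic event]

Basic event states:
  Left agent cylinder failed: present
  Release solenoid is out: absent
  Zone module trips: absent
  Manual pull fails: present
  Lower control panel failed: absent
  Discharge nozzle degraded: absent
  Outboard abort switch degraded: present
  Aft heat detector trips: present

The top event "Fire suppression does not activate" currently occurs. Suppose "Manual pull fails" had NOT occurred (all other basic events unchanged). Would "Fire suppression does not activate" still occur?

Counterfactual: set "Manual pull fails" to not occurred.
Release chain down [AND]: Manual pull fails=not, Aft heat detector trips=occurs, Outboard abort switch degraded=occurs → not all inputs occur → does not occur.
Detection loop inoperative [OR]: Release chain down=not, Discharge nozzle degraded=not → no input occurs → does not occur.
Zone B lost [AND]: Lower control panel failed=not, Left agent cylinder failed=occurs → not all inputs occur → does not occur.
Zone A down [OR]: Zone module trips=not, Release solenoid is out=not → no input occurs → does not occur.
Fire suppression does not activate [OR]: Detection loop inoperative=not, Zone B lost=not, Zone A down=not → no input occurs → does not occur.

No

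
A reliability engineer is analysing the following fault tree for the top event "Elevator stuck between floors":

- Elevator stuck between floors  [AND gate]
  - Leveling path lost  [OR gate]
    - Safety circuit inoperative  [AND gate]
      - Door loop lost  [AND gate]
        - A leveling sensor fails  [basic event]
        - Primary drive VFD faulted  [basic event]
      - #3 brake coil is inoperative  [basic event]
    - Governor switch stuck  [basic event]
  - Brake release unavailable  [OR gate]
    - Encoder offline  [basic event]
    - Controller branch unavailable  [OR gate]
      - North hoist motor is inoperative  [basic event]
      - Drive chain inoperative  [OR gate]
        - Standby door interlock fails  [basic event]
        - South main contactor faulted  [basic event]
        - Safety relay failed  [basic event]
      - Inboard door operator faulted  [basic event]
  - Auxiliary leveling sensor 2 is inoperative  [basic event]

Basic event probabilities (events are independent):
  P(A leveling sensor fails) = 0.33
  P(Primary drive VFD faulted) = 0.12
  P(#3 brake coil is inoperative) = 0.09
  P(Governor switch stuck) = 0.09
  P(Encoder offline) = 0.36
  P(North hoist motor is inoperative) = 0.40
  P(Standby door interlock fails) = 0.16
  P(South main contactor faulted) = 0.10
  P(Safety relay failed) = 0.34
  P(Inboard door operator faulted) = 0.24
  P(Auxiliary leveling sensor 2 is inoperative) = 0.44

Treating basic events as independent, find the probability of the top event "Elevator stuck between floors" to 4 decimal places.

P(Door loop lost) [AND] = 0.33 × 0.12 = 0.039600
P(Safety circuit inoperative) [AND] = 0.039600 × 0.09 = 0.003564
P(Leveling path lost) [OR] = 1 − (1−0.003564) × (1−0.09) = 0.093243
P(Drive chain inoperative) [OR] = 1 − (1−0.16) × (1−0.10) × (1−0.34) = 0.501040
P(Controller branch unavailable) [OR] = 1 − (1−0.40) × (1−0.501040) × (1−0.24) = 0.772474
P(Brake release unavailable) [OR] = 1 − (1−0.36) × (1−0.772474) = 0.854383
P(Elevator stuck between floors) [AND] = 0.093243 × 0.854383 × 0.44 = 0.035053
Rounded to 4 decimal places: P(Elevator stuck between floors) ≈ 0.0351.

0.0351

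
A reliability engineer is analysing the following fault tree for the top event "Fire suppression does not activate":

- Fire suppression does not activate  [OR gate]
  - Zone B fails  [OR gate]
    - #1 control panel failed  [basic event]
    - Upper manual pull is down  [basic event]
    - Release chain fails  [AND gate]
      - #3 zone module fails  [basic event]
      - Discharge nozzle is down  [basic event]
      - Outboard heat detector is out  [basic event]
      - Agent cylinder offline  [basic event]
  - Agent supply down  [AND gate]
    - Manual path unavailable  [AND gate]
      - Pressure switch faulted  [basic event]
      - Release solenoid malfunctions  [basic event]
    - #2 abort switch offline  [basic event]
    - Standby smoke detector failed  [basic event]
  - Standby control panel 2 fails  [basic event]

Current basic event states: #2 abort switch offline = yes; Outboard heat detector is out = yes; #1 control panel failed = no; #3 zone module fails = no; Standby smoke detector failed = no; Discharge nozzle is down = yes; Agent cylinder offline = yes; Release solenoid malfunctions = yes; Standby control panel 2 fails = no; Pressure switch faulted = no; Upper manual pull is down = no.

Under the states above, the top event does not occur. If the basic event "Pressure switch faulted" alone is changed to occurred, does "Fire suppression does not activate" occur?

Counterfactual: set "Pressure switch faulted" to occurred.
Release chain fails [AND]: #3 zone module fails=not, Discharge nozzle is down=occurs, Outboard heat detector is out=occurs, Agent cylinder offline=occurs → not all inputs occur → does not occur.
Zone B fails [OR]: #1 control panel failed=not, Upper manual pull is down=not, Release chain fails=not → no input occurs → does not occur.
Manual path unavailable [AND]: Pressure switch faulted=occurs, Release solenoid malfunctions=occurs → all inputs occur → occurs.
Agent supply down [AND]: Manual path unavailable=occurs, #2 abort switch offline=occurs, Standby smoke detector failed=not → not all inputs occur → does not occur.
Fire suppression does not activate [OR]: Zone B fails=not, Agent supply down=not, Standby control panel 2 fails=not → no input occurs → does not occur.

No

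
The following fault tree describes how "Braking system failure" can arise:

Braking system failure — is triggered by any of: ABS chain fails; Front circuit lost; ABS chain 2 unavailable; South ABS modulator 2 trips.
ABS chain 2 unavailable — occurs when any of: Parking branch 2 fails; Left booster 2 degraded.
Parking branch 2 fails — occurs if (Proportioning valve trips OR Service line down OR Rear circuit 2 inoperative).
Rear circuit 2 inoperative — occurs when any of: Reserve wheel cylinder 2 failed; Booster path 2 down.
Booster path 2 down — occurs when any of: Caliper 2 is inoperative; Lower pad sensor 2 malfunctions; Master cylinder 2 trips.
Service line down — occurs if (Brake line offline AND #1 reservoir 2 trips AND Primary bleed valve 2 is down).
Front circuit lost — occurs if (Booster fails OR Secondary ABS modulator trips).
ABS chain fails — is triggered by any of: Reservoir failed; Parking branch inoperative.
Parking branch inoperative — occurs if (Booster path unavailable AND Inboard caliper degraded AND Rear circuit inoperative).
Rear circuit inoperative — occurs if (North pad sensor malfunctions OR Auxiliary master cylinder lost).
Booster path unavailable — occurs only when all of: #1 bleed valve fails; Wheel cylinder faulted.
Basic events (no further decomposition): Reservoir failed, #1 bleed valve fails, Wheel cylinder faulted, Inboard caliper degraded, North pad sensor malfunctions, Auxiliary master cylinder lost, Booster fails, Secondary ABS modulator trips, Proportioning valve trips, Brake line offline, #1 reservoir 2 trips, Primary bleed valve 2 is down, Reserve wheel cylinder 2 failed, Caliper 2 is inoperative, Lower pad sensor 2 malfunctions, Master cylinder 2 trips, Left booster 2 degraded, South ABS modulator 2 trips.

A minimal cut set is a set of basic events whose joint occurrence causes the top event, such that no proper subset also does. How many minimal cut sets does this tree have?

Booster path unavailable [AND]: one cut set from each child combined → 1 × 1 = 1 cut set(s).
Rear circuit inoperative [OR]: union of children's cut sets → 2 cut set(s).
Parking branch inoperative [AND]: one cut set from each child combined → 1 × 1 × 2 = 2 cut set(s).
ABS chain fails [OR]: union of children's cut sets → 3 cut set(s).
Front circuit lost [OR]: union of children's cut sets → 2 cut set(s).
Service line down [AND]: one cut set from each child combined → 1 × 1 × 1 = 1 cut set(s).
Booster path 2 down [OR]: union of children's cut sets → 3 cut set(s).
Rear circuit 2 inoperative [OR]: union of children's cut sets → 4 cut set(s).
Parking branch 2 fails [OR]: union of children's cut sets → 6 cut set(s).
ABS chain 2 unavailable [OR]: union of children's cut sets → 7 cut set(s).
Braking system failure [OR]: union of children's cut sets → 13 cut set(s).

13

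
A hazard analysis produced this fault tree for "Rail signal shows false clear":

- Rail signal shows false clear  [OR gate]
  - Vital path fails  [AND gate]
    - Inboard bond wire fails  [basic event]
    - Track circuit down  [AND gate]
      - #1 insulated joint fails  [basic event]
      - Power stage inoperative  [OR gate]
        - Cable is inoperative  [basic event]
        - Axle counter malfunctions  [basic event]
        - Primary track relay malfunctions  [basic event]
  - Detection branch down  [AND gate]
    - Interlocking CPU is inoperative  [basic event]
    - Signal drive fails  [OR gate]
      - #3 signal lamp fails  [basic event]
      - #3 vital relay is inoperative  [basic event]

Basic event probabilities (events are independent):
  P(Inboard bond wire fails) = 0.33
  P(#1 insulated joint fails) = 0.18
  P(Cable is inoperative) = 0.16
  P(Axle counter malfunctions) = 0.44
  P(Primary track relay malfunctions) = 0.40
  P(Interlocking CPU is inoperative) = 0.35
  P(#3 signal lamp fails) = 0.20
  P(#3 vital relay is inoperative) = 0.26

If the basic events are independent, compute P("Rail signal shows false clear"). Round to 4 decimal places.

P(Power stage inoperative) [OR] = 1 − (1−0.16) × (1−0.44) × (1−0.40) = 0.717760
P(Track circuit down) [AND] = 0.18 × 0.717760 = 0.129197
P(Vital path fails) [AND] = 0.33 × 0.129197 = 0.042635
P(Signal drive fails) [OR] = 1 − (1−0.20) × (1−0.26) = 0.408000
P(Detection branch down) [AND] = 0.35 × 0.408000 = 0.142800
P(Rail signal shows false clear) [OR] = 1 − (1−0.042635) × (1−0.142800) = 0.179347
Rounded to 4 decimal places: P(Rail signal shows false clear) ≈ 0.1793.

0.1793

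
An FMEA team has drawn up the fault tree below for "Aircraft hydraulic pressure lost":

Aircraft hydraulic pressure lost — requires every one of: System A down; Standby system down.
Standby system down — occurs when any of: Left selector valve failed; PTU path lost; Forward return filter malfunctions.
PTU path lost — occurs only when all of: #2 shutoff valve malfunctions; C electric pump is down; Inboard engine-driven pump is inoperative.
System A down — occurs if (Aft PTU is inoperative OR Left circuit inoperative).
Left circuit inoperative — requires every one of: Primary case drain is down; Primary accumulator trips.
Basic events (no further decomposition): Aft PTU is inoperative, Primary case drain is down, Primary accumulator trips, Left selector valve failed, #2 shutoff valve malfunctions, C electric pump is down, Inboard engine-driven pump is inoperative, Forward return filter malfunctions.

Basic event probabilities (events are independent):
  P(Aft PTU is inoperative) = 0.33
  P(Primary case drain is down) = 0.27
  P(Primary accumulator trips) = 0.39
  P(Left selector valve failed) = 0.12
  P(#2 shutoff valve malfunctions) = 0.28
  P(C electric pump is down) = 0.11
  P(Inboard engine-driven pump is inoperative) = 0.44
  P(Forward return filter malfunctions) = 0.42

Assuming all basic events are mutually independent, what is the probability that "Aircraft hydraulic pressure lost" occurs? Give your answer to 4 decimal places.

P(Left circuit inoperative) [AND] = 0.27 × 0.39 = 0.105300
P(System A down) [OR] = 1 − (1−0.33) × (1−0.105300) = 0.400551
P(PTU path lost) [AND] = 0.28 × 0.11 × 0.44 = 0.013552
P(Standby system down) [OR] = 1 − (1−0.12) × (1−0.013552) × (1−0.42) = 0.496517
P(Aircraft hydraulic pressure lost) [AND] = 0.400551 × 0.496517 = 0.198880
Rounded to 4 decimal places: P(Aircraft hydraulic pressure lost) ≈ 0.1989.

0.1989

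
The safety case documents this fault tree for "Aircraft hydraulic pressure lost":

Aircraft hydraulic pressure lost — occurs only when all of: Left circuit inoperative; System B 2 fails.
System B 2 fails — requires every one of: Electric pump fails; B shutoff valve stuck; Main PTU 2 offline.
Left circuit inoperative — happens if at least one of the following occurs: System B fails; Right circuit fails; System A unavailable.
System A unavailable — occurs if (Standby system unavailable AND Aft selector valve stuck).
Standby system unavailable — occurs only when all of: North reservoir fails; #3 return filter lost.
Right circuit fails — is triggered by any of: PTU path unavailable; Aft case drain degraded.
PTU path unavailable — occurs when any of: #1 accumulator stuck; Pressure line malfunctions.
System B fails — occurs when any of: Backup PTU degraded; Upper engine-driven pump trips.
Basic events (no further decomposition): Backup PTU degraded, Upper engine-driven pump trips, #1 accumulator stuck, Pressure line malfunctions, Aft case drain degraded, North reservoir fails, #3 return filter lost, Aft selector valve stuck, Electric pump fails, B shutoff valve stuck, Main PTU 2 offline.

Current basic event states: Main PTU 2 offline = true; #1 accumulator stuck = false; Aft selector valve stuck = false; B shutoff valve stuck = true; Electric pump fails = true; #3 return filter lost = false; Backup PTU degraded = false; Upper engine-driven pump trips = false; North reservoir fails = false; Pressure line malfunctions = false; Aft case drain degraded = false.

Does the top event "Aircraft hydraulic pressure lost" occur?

System B fails [OR]: Backup PTU degraded=not, Upper engine-driven pump trips=not → no input occurs → does not occur.
PTU path unavailable [OR]: #1 accumulator stuck=not, Pressure line malfunctions=not → no input occurs → does not occur.
Right circuit fails [OR]: PTU path unavailable=not, Aft case drain degraded=not → no input occurs → does not occur.
Standby system unavailable [AND]: North reservoir fails=not, #3 return filter lost=not → not all inputs occur → does not occur.
System A unavailable [AND]: Standby system unavailable=not, Aft selector valve stuck=not → not all inputs occur → does not occur.
Left circuit inoperative [OR]: System B fails=not, Right circuit fails=not, System A unavailable=not → no input occurs → does not occur.
System B 2 fails [AND]: Electric pump fails=occurs, B shutoff valve stuck=occurs, Main PTU 2 offline=occurs → all inputs occur → occurs.
Aircraft hydraulic pressure lost [AND]: Left circuit inoperative=not, System B 2 fails=occurs → not all inputs occur → does not occur.

No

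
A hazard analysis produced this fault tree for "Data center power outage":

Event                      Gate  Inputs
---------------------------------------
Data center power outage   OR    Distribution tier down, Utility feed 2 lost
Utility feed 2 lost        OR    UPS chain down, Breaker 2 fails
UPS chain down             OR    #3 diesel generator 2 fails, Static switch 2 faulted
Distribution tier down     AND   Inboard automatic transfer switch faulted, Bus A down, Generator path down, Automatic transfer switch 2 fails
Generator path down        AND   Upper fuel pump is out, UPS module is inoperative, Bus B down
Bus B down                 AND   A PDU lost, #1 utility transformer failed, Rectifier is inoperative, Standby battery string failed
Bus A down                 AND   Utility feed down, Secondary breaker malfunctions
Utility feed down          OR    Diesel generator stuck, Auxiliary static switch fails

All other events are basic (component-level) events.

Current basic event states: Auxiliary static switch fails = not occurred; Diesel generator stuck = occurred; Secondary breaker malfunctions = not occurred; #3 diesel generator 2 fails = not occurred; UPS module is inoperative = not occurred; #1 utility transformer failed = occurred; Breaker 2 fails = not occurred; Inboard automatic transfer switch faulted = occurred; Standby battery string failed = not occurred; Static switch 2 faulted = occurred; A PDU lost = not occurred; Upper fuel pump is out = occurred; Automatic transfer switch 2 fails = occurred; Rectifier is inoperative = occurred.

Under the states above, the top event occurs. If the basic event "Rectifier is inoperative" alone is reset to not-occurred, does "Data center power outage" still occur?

Yes

Counterfactual: set "Rectifier is inoperative" to not occurred.
Utility feed down [OR]: Diesel generator stuck=occurs, Auxiliary static switch fails=not → at least one input occurs → occurs.
Bus A down [AND]: Utility feed down=occurs, Secondary breaker malfunctions=not → not all inputs occur → does not occur.
Bus B down [AND]: A PDU lost=not, #1 utility transformer failed=occurs, Rectifier is inoperative=not, Standby battery string failed=not → not all inputs occur → does not occur.
Generator path down [AND]: Upper fuel pump is out=occurs, UPS module is inoperative=not, Bus B down=not → not all inputs occur → does not occur.
Distribution tier down [AND]: Inboard automatic transfer switch faulted=occurs, Bus A down=not, Generator path down=not, Automatic transfer switch 2 fails=occurs → not all inputs occur → does not occur.
UPS chain down [OR]: #3 diesel generator 2 fails=not, Static switch 2 faulted=occurs → at least one input occurs → occurs.
Utility feed 2 lost [OR]: UPS chain down=occurs, Breaker 2 fails=not → at least one input occurs → occurs.
Data center power outage [OR]: Distribution tier down=not, Utility feed 2 lost=occurs → at least one input occurs → occurs.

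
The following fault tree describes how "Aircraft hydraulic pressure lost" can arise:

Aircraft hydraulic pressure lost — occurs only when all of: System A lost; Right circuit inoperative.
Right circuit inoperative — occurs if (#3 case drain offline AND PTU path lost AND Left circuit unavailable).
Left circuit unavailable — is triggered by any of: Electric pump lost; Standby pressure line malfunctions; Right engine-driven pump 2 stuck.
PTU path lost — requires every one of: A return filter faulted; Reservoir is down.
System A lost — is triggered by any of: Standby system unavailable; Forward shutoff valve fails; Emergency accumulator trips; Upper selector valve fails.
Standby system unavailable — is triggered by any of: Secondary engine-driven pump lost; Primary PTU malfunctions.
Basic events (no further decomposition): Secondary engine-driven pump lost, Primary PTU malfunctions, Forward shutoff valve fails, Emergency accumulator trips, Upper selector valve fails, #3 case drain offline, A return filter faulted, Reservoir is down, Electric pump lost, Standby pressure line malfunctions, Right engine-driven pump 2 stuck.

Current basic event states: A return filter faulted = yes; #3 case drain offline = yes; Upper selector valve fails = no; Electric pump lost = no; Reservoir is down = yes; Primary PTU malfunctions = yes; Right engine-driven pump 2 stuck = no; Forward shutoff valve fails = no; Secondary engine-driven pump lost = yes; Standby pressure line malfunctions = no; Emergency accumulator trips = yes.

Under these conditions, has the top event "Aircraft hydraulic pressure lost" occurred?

Standby system unavailable [OR]: Secondary engine-driven pump lost=occurs, Primary PTU malfunctions=occurs → at least one input occurs → occurs.
System A lost [OR]: Standby system unavailable=occurs, Forward shutoff valve fails=not, Emergency accumulator trips=occurs, Upper selector valve fails=not → at least one input occurs → occurs.
PTU path lost [AND]: A return filter faulted=occurs, Reservoir is down=occurs → all inputs occur → occurs.
Left circuit unavailable [OR]: Electric pump lost=not, Standby pressure line malfunctions=not, Right engine-driven pump 2 stuck=not → no input occurs → does not occur.
Right circuit inoperative [AND]: #3 case drain offline=occurs, PTU path lost=occurs, Left circuit unavailable=not → not all inputs occur → does not occur.
Aircraft hydraulic pressure lost [AND]: System A lost=occurs, Right circuit inoperative=not → not all inputs occur → does not occur.

No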